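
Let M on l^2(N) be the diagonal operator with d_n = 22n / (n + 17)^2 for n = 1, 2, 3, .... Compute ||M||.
||M|| = 11/34 (attained at n = 17)

For M diagonal, ||M|| = sup_n |d_n|. Treat f(x) = 22x / (x + 17)^2 for real x > 0. By the quotient rule, f'(x) = 22(17 - x)/(x + 17)^3, which is positive for x < 17 and negative for x > 17. So f has a unique maximum at x = 17, and since 17 is a positive integer, the supremum over n ≥ 1 is attained at n = 17: d_17 = 22·17/(17 + 17)^2 = 22·17/1156 = 11/34. Hence ||M|| = 11/34.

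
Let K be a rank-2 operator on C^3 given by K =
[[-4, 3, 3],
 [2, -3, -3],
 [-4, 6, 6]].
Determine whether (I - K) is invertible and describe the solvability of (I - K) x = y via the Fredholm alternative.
(I - K) is invertible (det(I - K) = -4 ≠ 0), so for every y in C^3 the equation (I - K) x = y has a unique solution.

K has rank 2 and factors as K = U V^T = u1 v1^T + u2 v2^T with u1 = (1, 1, -2), v1 = (2, -3, -3), u2 = (3, 0, 0), v2 = (-2, 2, 2) (multiplying out reproduces the displayed K). The nonzero eigenvalues of U V^T coincide with those of the 2 x 2 matrix G = V^T U = [[v1·u1, v1·u2], [v2·u1, v2·u2]] = [[5, 6], [-4, -6]], and by the Sylvester determinant identity det(I_3 - U V^T) = det(I_2 - V^T U) = det([[-4, -6], [4, 7]]) = (-4)(7) - (-6)(4) = -4. (Direct check: I - K =
[[5, -3, -3],
 [-2, 4, 3],
 [4, -6, -5]]
has determinant -4.) The finite-dimensional Fredholm alternative says: either (I - K) is invertible, or ker(I - K) ≠ {0} and then range(I - K) = ker((I - K)^*)^⊥, with dim ker(I - K) = dim ker((I - K)^*). Since det(I - K) ≠ 0, 1 is not an eigenvalue of K and ker(I - K) = {0}, so we are in the first case: for every y there is a unique x = (I - K)^(-1) y. (Explicitly, by the Woodbury identity, (I - U V^T)^(-1) = I + U (I_2 - G)^(-1) V^T.)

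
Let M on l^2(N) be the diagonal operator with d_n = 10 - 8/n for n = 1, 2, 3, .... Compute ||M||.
||M|| = 10

For a diagonal operator on l^2 with entries d_n, ||M|| = sup_n |d_n|. Here d_1 = 2, d_2 = 6, ..., and d_n = 10 - 8/n increases monotonically toward 10. All terms lie in [2, 10), so |d_n| = d_n and the supremum is the limit 10, which is not attained by any individual d_n. Hence ||M|| = 10.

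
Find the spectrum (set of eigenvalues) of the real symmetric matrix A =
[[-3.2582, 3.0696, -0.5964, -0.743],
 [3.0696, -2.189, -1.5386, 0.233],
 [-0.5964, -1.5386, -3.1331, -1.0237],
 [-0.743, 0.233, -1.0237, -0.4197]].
sigma(A) ≈ {-6, -4, 0, 1}

A is real symmetric, so its spectrum consists of real eigenvalues. Expanding the characteristic polynomial of the displayed matrix gives
  det(λ I - A) = p(λ) = λ^4 + (9)λ^3 + (14)λ^2 + (-24)λ + (0).
Solving p(λ) = 0 yields eigenvalues ≈ -6, -4, 0, 1. (A is shown rounded to 4 decimals, so these recover the underlying integer eigenvalues to within that precision.)
Verification: the trace of A = -9 equals the sum of eigenvalues -9, and det(A) ≈ -0.0007 matches the eigenvalue product 0.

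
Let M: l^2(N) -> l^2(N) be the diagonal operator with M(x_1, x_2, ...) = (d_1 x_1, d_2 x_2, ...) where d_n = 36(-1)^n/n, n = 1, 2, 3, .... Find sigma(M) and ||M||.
sigma(M) = {36(-1)^n/n : n ≥ 1} ∪ {0}; ||M|| = 36

A bounded diagonal operator on l^2 with diagonal entries d_n has spectrum equal to the closure of {d_n : n ≥ 1}: every d_n is an eigenvalue (with eigenvector e_n), so {d_n} ⊂ sigma(M); the spectrum is closed, so its closure is too; and for lambda not in the closure, (M - lambda I) has bounded inverse (the diagonal entries 1/(d_n - lambda) are bounded). For our sequence d_n = 36(-1)^n/n, n = 1, 2, 3, ...:
  - {d_n} = {36(-1)^n/n : n ≥ 1}; the only limit point is 0
  - closure = {36(-1)^n/n : n ≥ 1} ∪ {0}
For the norm: a diagonal operator has ||M|| = sup_n |d_n|. Here |d_n| = 36/n is decreasing, so sup_n |d_n| = |d_1| = 36. So ||M|| = 36.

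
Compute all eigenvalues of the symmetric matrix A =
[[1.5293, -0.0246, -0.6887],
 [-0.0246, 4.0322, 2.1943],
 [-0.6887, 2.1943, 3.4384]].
sigma(A) ≈ {1, 2, 6}

A is real symmetric, so its spectrum consists of real eigenvalues. Expanding the characteristic polynomial of the displayed matrix gives
  det(λ I - A) = p(λ) = λ^3 + (-9)λ^2 + (20)λ + (-11.999).
Solving p(λ) = 0 yields eigenvalues ≈ 1, 2, 6. (A is shown rounded to 4 decimals, so these recover the underlying integer eigenvalues to within that precision.)
Verification: the trace of A = 9 equals the sum of eigenvalues 9, and det(A) ≈ 11.9990 matches the eigenvalue product 12.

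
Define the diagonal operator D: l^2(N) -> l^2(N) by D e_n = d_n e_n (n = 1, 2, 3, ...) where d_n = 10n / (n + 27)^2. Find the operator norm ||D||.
||D|| = 5/54 (attained at n = 27)

For D diagonal, ||D|| = sup_n |d_n|. Treat f(x) = 10x / (x + 27)^2 for real x > 0. By the quotient rule, f'(x) = 10(27 - x)/(x + 27)^3, which is positive for x < 27 and negative for x > 27. So f has a unique maximum at x = 27, and since 27 is a positive integer, the supremum over n ≥ 1 is attained at n = 27: d_27 = 10·27/(27 + 27)^2 = 10·27/2916 = 5/54. Hence ||D|| = 5/54.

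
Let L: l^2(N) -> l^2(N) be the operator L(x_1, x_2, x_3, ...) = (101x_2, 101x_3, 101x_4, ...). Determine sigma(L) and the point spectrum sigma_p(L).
sigma(L) = closed disk {z in C : |z| ≤ 101}; sigma_p(L) = open disk {z in C : |z| < 101}

Note L = 101·V where V is the unit left shift (V x)_k = x_{k+1}; so sigma(L) = 101·sigma(V) and ||L|| = 101||V||. ||L x||^2 = 10201sum_{k≥2} |x_k|^2 ≤ 10201||x||^2, with equality on {x : x_1 = 0}, so ||L|| = 101. For any lambda with |lambda| < 101, set r = lambda/101 (|r| < 1); the vector x = (1, r, r^2, ...) is in l^2 and satisfies L x = 101(r, r^2, ...) = lambda x, so lambda is an eigenvalue. On the boundary |lambda| = 101 the geometric series diverges, so no l^2 eigenvector exists, but these lambda lie in the approximate point spectrum. Hence sigma(L) is the closed disk of radius 101 and sigma_p(L) is the open disk.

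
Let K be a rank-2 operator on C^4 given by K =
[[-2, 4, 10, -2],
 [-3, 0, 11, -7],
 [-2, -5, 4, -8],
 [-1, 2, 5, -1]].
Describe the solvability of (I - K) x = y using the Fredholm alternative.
(I - K) is invertible (det(I - K) = 129 ≠ 0), so for every y in C^4 the equation (I - K) x = y has a unique solution.

K has rank 2 and factors as K = U V^T = u1 v1^T + u2 v2^T with u1 = (2, 1, -1, 1), v1 = (0, 3, 2, 2), u2 = (2, 3, 2, 1), v2 = (-1, -1, 3, -3) (multiplying out reproduces the displayed K). The nonzero eigenvalues of U V^T coincide with those of the 2 x 2 matrix G = V^T U = [[v1·u1, v1·u2], [v2·u1, v2·u2]] = [[3, 15], [-9, -2]], and by the Sylvester determinant identity det(I_4 - U V^T) = det(I_2 - V^T U) = det([[-2, -15], [9, 3]]) = (-2)(3) - (-15)(9) = 129. (Direct check: I - K =
[[3, -4, -10, 2],
 [3, 1, -11, 7],
 [2, 5, -3, 8],
 [1, -2, -5, 2]]
has determinant 129.) The finite-dimensional Fredholm alternative says: either (I - K) is invertible, or ker(I - K) ≠ {0} and then range(I - K) = ker((I - K)^*)^⊥, with dim ker(I - K) = dim ker((I - K)^*). Since det(I - K) ≠ 0, 1 is not an eigenvalue of K and ker(I - K) = {0}, so we are in the first case: for every y there is a unique x = (I - K)^(-1) y. (Explicitly, by the Woodbury identity, (I - U V^T)^(-1) = I + U (I_2 - G)^(-1) V^T.)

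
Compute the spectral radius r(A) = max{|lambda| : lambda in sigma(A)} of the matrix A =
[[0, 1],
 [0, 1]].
r(A) = 1

The eigenvalues of A are the roots of its characteristic polynomial. With M = A (coefficients from the trace and determinant):
  p(λ) = det(λ I - M) = λ^2 - λ.
For λ^2 - λ the discriminant is 1. It is a perfect square (1^2), so the roots are rational: λ = (1 ± 1)/2 = 1, 0.
Thus the eigenvalues (to 4 decimals) are 1 (modulus 1); 0 (modulus 0). The spectral radius is the largest modulus: r(A) = 1. (Cross-check: r(A) ≤ ||A||_2 ≈ 1.4142; equality holds whenever A is normal, though it can also hold for some non-normal A.)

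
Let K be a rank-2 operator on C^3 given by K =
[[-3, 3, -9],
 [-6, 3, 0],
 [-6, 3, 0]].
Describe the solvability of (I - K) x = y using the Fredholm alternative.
(I - K) is invertible (det(I - K) = -44 ≠ 0), so for every y in C^3 the equation (I - K) x = y has a unique solution.

K has rank 2 and factors as K = U V^T = u1 v1^T + u2 v2^T with u1 = (3, -3, -3), v1 = (2, -1, 0), u2 = (-3, 0, 0), v2 = (3, -2, 3) (multiplying out reproduces the displayed K). The nonzero eigenvalues of U V^T coincide with those of the 2 x 2 matrix G = V^T U = [[v1·u1, v1·u2], [v2·u1, v2·u2]] = [[9, -6], [6, -9]], and by the Sylvester determinant identity det(I_3 - U V^T) = det(I_2 - V^T U) = det([[-8, 6], [-6, 10]]) = (-8)(10) - (6)(-6) = -44. (Direct check: I - K =
[[4, -3, 9],
 [6, -2, 0],
 [6, -3, 1]]
has determinant -44.) The finite-dimensional Fredholm alternative says: either (I - K) is invertible, or ker(I - K) ≠ {0} and then range(I - K) = ker((I - K)^*)^⊥, with dim ker(I - K) = dim ker((I - K)^*). Since det(I - K) ≠ 0, 1 is not an eigenvalue of K and ker(I - K) = {0}, so we are in the first case: for every y there is a unique x = (I - K)^(-1) y. (Explicitly, by the Woodbury identity, (I - U V^T)^(-1) = I + U (I_2 - G)^(-1) V^T.)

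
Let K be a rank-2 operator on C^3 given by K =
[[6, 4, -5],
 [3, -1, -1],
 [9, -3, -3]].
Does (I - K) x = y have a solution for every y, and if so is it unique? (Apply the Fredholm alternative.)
(I - K) is invertible (det(I - K) = 8 ≠ 0), so for every y in C^3 the equation (I - K) x = y has a unique solution.

K has rank 2 and factors as K = U V^T = u1 v1^T + u2 v2^T with u1 = (3, 0, 0), v1 = (0, 2, -1), u2 = (-2, -1, -3), v2 = (-3, 1, 1) (multiplying out reproduces the displayed K). The nonzero eigenvalues of U V^T coincide with those of the 2 x 2 matrix G = V^T U = [[v1·u1, v1·u2], [v2·u1, v2·u2]] = [[0, 1], [-9, 2]], and by the Sylvester determinant identity det(I_3 - U V^T) = det(I_2 - V^T U) = det([[1, -1], [9, -1]]) = (1)(-1) - (-1)(9) = 8. (Direct check: I - K =
[[-5, -4, 5],
 [-3, 2, 1],
 [-9, 3, 4]]
has determinant 8.) The finite-dimensional Fredholm alternative says: either (I - K) is invertible, or ker(I - K) ≠ {0} and then range(I - K) = ker((I - K)^*)^⊥, with dim ker(I - K) = dim ker((I - K)^*). Since det(I - K) ≠ 0, 1 is not an eigenvalue of K and ker(I - K) = {0}, so we are in the first case: for every y there is a unique x = (I - K)^(-1) y. (Explicitly, by the Woodbury identity, (I - U V^T)^(-1) = I + U (I_2 - G)^(-1) V^T.)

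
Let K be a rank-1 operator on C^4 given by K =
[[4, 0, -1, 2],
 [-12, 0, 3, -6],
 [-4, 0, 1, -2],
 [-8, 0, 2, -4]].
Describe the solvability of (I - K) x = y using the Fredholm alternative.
(I - K) is singular (det(I - K) = 0, i.e. 1 ∈ sigma(K)). (I - K) x = y is solvable iff y ⊥ ker((I - K)^*) = span{(4, 0, -1, 2)}, i.e. iff 4y_1 - y_3 + 2y_4 = 0. When solvable, the solutions are x = y + c·(1, -3, -1, -2), c arbitrary (ker(I - K) = span{(1, -3, -1, -2)}, dimension 1).

K has rank 1, so it is an outer product K = u v^T: every row of K is a multiple of one row vector. Reading off the entries, u = (1, -3, -1, -2) and v = (4, 0, -1, 2) (row i of K equals u_i·v^T). A rank-one matrix u v^T satisfies K u = u (v·u) and kills the (3)-dimensional subspace v^⊥, so its characteristic polynomial is lambda^3 (lambda - v·u) with v·u = tr K = 1. Hence the eigenvalues of I - K are 1 (multiplicity 3) and 1 - (1) = 0, so det(I - K) = 0. (Direct check: I - K =
[[-3, 0, 1, -2],
 [12, 1, -3, 6],
 [4, 0, 0, 2],
 [8, 0, -2, 5]]
has determinant 0.) So 1 is an eigenvalue of K and (I - K) is not invertible. The finite-dimensional Fredholm alternative says: either (I - K) is invertible, or ker(I - K) ≠ {0} and then range(I - K) = ker((I - K)^*)^⊥, with dim ker(I - K) = dim ker((I - K)^*). We are in the second case, so we need both kernels. Kernel of I - K: (I - K) u = u - u (v·u) = u - u = 0, so ker(I - K) = span{u} = span{(1, -3, -1, -2)} (it is exactly 1-dimensional because rank(I - K) = 3). Kernel of the adjoint: K is real, so (I - K)^* = I - K^T = I - v u^T, and (I - v u^T) v = v - v (u·v) = 0; hence ker((I - K)^*) = span{v} = span{(4, 0, -1, 2)}. Therefore (I - K) x = y is solvable iff <y, v> = 0, i.e. iff 4y_1 - y_3 + 2y_4 = 0. When this holds, K y = u (v·y) = 0, so (I - K) y = y and x = y is a particular solution; the full solution set is the line x = y + c·u = y + c·(1, -3, -1, -2), c ∈ C.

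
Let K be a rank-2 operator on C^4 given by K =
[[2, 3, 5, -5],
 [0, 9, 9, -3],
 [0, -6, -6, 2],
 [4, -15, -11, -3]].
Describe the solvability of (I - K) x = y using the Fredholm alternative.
(I - K) is invertible (det(I - K) = -13 ≠ 0), so for every y in C^4 the equation (I - K) x = y has a unique solution.

K has rank 2 and factors as K = U V^T = u1 v1^T + u2 v2^T with u1 = (2, 3, -2, -3), v1 = (0, 3, 3, -1), u2 = (1, 0, 0, 2), v2 = (2, -3, -1, -3) (multiplying out reproduces the displayed K). The nonzero eigenvalues of U V^T coincide with those of the 2 x 2 matrix G = V^T U = [[v1·u1, v1·u2], [v2·u1, v2·u2]] = [[6, -2], [6, -4]], and by the Sylvester determinant identity det(I_4 - U V^T) = det(I_2 - V^T U) = det([[-5, 2], [-6, 5]]) = (-5)(5) - (2)(-6) = -13. (Direct check: I - K =
[[-1, -3, -5, 5],
 [0, -8, -9, 3],
 [0, 6, 7, -2],
 [-4, 15, 11, 4]]
has determinant -13.) The finite-dimensional Fredholm alternative says: either (I - K) is invertible, or ker(I - K) ≠ {0} and then range(I - K) = ker((I - K)^*)^⊥, with dim ker(I - K) = dim ker((I - K)^*). Since det(I - K) ≠ 0, 1 is not an eigenvalue of K and ker(I - K) = {0}, so we are in the first case: for every y there is a unique x = (I - K)^(-1) y. (Explicitly, by the Woodbury identity, (I - U V^T)^(-1) = I + U (I_2 - G)^(-1) V^T.)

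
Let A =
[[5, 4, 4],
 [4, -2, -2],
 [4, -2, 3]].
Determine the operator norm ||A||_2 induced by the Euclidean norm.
||A||_2 ≈ 8.5492 (= sqrt(largest eigenvalue of A^T A))

||A||_2 = sigma_max(A) = sqrt(lambda_max(A^T A)). Form the symmetric matrix M = A^T A =
[[57, 4, 24],
 [4, 24, 14],
 [24, 14, 29]].
Its characteristic polynomial (trace, sum of principal 2x2 minors, determinant of M give the coefficients) is
  p(λ) = det(λ I - M) = λ^3 - 110λ^2 + 2929λ - 16900.
No integer candidate from the rational root theorem (±divisors of 16900) is a root, so the roots are irrational. The cubic discriminant is Δ = 3617479744 > 0, so there are three distinct real roots. p(7) = -1444 and p(8) = 4 have opposite signs, so a root lies in (7, 8); Newton's method refines it to λ ≈ 7.9971. p(28) = 824 and p(29) = -80 have opposite signs, so a root lies in (28, 29); Newton's method refines it to λ ≈ 28.9136. p(73) = -256 and p(74) = 2710 have opposite signs, so a root lies in (73, 74); Newton's method refines it to λ ≈ 73.0893. Check (Vieta): the three roots sum to 110, matching tr M = 110.
So the eigenvalues of A^T A are ≈ 7.9971, 28.9136, 73.0893 (all ≥ 0, as they must be for A^T A). The largest is λ_max ≈ 73.0893, hence ||A||_2 = sqrt(λ_max) ≈ 8.5492.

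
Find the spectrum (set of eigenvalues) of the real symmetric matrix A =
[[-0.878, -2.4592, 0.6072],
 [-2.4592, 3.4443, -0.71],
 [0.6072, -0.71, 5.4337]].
sigma(A) ≈ {-2, 4, 6}

A is real symmetric, so its spectrum consists of real eigenvalues. Expanding the characteristic polynomial of the displayed matrix gives
  det(λ I - A) = p(λ) = λ^3 + (-8)λ^2 + (4)λ + (48).
Solving p(λ) = 0 yields eigenvalues ≈ -2, 4, 6. (A is shown rounded to 4 decimals, so these recover the underlying integer eigenvalues to within that precision.)
Verification: the trace of A = 8 equals the sum of eigenvalues 8, and det(A) ≈ -48.0001 matches the eigenvalue product -48.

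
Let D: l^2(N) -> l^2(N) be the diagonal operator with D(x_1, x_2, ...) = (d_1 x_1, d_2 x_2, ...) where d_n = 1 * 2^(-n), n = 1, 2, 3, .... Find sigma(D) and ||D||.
sigma(D) = {1 * 2^(-n) : n ≥ 1} ∪ {0}; ||D|| = 1/2

A bounded diagonal operator on l^2 with diagonal entries d_n has spectrum equal to the closure of {d_n : n ≥ 1}: every d_n is an eigenvalue (with eigenvector e_n), so {d_n} ⊂ sigma(D); the spectrum is closed, so its closure is too; and for lambda not in the closure, (D - lambda I) has bounded inverse (the diagonal entries 1/(d_n - lambda) are bounded). For our sequence d_n = 1 * 2^(-n), n = 1, 2, 3, ...:
  - {d_n} = {1 * 2^(-n) : n ≥ 1}; the only limit point is 0
  - closure = {1 * 2^(-n) : n ≥ 1} ∪ {0}
For the norm: a diagonal operator has ||D|| = sup_n |d_n|. Here d_n = 1 * 2^(-n) is positive and decreasing, so sup_n |d_n| = d_1 = 1/2. So ||D|| = 1/2.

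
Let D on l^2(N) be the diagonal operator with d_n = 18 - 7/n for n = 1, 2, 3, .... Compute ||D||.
||D|| = 18

For a diagonal operator on l^2 with entries d_n, ||D|| = sup_n |d_n|. Here d_1 = 11, d_2 = 29/2, ..., and d_n = 18 - 7/n increases monotonically toward 18. All terms lie in [11, 18), so |d_n| = d_n and the supremum is the limit 18, which is not attained by any individual d_n. Hence ||D|| = 18.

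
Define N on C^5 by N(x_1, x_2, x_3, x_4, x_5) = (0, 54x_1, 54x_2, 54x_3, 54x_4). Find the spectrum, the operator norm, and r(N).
sigma(N) = {0}; ||N|| = 54; r(N) = 0. (N is nilpotent with N^5 = 0.)

On C^5, N is a strictly lower-triangular matrix with 54 on the subdiagonal and zeros elsewhere, so its characteristic polynomial is lambda^5 and every eigenvalue is 0: sigma(N) = {0}. For the operator norm, N e_i = 54e_{i+1} for i = 1, ..., 4 and N e_5 = 0, so the singular values of N are 54 (with multiplicity 4) and 0; hence ||N|| = 54. The spectral radius r(N) = max|lambda| = 0. Note ||N|| > r(N) — characteristic of non-normal nilpotent operators. Indeed N^5 = 0.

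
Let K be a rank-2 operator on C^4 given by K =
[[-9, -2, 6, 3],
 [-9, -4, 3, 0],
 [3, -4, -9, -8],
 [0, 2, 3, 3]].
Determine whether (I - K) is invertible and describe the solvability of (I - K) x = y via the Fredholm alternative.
(I - K) is invertible (det(I - K) = 107 ≠ 0), so for every y in C^4 the equation (I - K) x = y has a unique solution.

K has rank 2 and factors as K = U V^T = u1 v1^T + u2 v2^T with u1 = (3, 3, -1, 0), v1 = (-3, 0, 3, 2), u2 = (-1, -2, -2, 1), v2 = (0, 2, 3, 3) (multiplying out reproduces the displayed K). The nonzero eigenvalues of U V^T coincide with those of the 2 x 2 matrix G = V^T U = [[v1·u1, v1·u2], [v2·u1, v2·u2]] = [[-12, -1], [3, -7]], and by the Sylvester determinant identity det(I_4 - U V^T) = det(I_2 - V^T U) = det([[13, 1], [-3, 8]]) = (13)(8) - (1)(-3) = 107. (Direct check: I - K =
[[10, 2, -6, -3],
 [9, 5, -3, 0],
 [-3, 4, 10, 8],
 [0, -2, -3, -2]]
has determinant 107.) The finite-dimensional Fredholm alternative says: either (I - K) is invertible, or ker(I - K) ≠ {0} and then range(I - K) = ker((I - K)^*)^⊥, with dim ker(I - K) = dim ker((I - K)^*). Since det(I - K) ≠ 0, 1 is not an eigenvalue of K and ker(I - K) = {0}, so we are in the first case: for every y there is a unique x = (I - K)^(-1) y. (Explicitly, by the Woodbury identity, (I - U V^T)^(-1) = I + U (I_2 - G)^(-1) V^T.)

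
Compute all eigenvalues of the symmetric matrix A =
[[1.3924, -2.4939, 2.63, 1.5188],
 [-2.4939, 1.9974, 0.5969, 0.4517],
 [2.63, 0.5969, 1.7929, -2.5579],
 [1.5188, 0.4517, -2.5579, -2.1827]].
sigma(A) ≈ {-5, 0, 3, 5}

A is real symmetric, so its spectrum consists of real eigenvalues. Expanding the characteristic polynomial of the displayed matrix gives
  det(λ I - A) = p(λ) = λ^4 + (-3)λ^3 + (-25)λ^2 + (75)λ + (-0.0042).
Solving p(λ) = 0 yields eigenvalues ≈ -5, 0, 3, 5. (A is shown rounded to 4 decimals, so these recover the underlying integer eigenvalues to within that precision.)
Verification: the trace of A = 3 equals the sum of eigenvalues 3, and det(A) ≈ -0.0042 matches the eigenvalue product 0.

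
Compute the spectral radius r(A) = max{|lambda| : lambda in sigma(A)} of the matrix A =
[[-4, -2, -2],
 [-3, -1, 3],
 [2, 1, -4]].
r(A) ≈ 4.8048

The eigenvalues of A are the roots of its characteristic polynomial. With M = A (coefficients from the trace, the sum of principal 2x2 minors, and det A):
  p(λ) = det(λ I - M) = λ^3 + 9λ^2 + 19λ - 10.
No integer candidate from the rational root theorem (±divisors of 10) is a root, so the roots are irrational. The cubic discriminant is Δ = -2515 < 0, so there is one real root and a complex-conjugate pair. p(0) = -10 and p(1) = 19 have opposite signs, so a root lies in (0, 1); Newton's method refines it to λ ≈ 0.4332. Dividing out (λ - (0.4332)) leaves approximately λ^2 + 9.4332λ + 23.0861. For λ^2 + 9.4332λ + 23.0861 the discriminant is -3.3598. It is negative, so the remaining roots are the complex-conjugate pair λ ≈ -4.7166 ± 0.9165i. Their product equals the constant term, so |λ|^2 ≈ 23.0861 and |λ| ≈ 4.8048.
Thus the eigenvalues (to 4 decimals) are 0.4332 (modulus 0.4332); -4.7166 ± 0.9165i (modulus 4.8048). The spectral radius is the largest modulus: r(A) ≈ 4.8048. (Cross-check: r(A) ≤ ||A||_2 ≈ 6.4667; equality holds whenever A is normal, though it can also hold for some non-normal A.)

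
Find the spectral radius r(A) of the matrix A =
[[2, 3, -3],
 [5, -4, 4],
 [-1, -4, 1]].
r(A) ≈ 4.6919

The eigenvalues of A are the roots of its characteristic polynomial. With M = A (coefficients from the trace, the sum of principal 2x2 minors, and det A):
  p(λ) = det(λ I - M) = λ^3 + λ^2 - 12λ - 69.
No integer candidate from the rational root theorem (±divisors of 69) is a root, so the roots are irrational. The cubic discriminant is Δ = -106311 < 0, so there is one real root and a complex-conjugate pair. p(4) = -37 and p(5) = 21 have opposite signs, so a root lies in (4, 5); Newton's method refines it to λ ≈ 4.6919. Dividing out (λ - (4.6919)) leaves approximately λ^2 + 5.6919λ + 14.7061. For λ^2 + 5.6919λ + 14.7061 the discriminant is -26.4264. It is negative, so the remaining roots are the complex-conjugate pair λ ≈ -2.846 ± 2.5703i. Their product equals the constant term, so |λ|^2 ≈ 14.7061 and |λ| ≈ 3.8349.
Thus the eigenvalues (to 4 decimals) are 4.6919 (modulus 4.6919); -2.846 ± 2.5703i (modulus 3.8349). The spectral radius is the largest modulus: r(A) ≈ 4.6919. (Cross-check: r(A) ≤ ||A||_2 ≈ 8.3557; equality holds whenever A is normal, though it can also hold for some non-normal A.)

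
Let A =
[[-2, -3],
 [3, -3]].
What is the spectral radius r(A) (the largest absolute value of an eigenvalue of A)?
r(A) = sqrt(15) ≈ 3.873

The eigenvalues of A are the roots of its characteristic polynomial. With M = A (coefficients from the trace and determinant):
  p(λ) = det(λ I - M) = λ^2 + 5λ + 15.
For λ^2 + 5λ + 15 the discriminant is -35. It is negative, so the roots are the complex-conjugate pair λ = -5/2 ± (sqrt(35)/2) i ≈ -2.5 ± 2.958i. For a conjugate pair the product of the roots equals the constant term, so |λ|^2 = 15 and |λ| = sqrt(15) ≈ 3.873.
Thus the eigenvalues (to 4 decimals) are -2.5 ± 2.958i (modulus 3.873). The spectral radius is the largest modulus: r(A) = sqrt(15) ≈ 3.873. (Cross-check: r(A) ≤ ||A||_2 ≈ 4.4051; equality holds whenever A is normal, though it can also hold for some non-normal A.)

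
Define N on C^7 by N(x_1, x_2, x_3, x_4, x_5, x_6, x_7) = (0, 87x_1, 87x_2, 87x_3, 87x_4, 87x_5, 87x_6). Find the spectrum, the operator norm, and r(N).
sigma(N) = {0}; ||N|| = 87; r(N) = 0. (N is nilpotent with N^7 = 0.)

On C^7, N is a strictly lower-triangular matrix with 87 on the subdiagonal and zeros elsewhere, so its characteristic polynomial is lambda^7 and every eigenvalue is 0: sigma(N) = {0}. For the operator norm, N e_i = 87e_{i+1} for i = 1, ..., 6 and N e_7 = 0, so the singular values of N are 87 (with multiplicity 6) and 0; hence ||N|| = 87. The spectral radius r(N) = max|lambda| = 0. Note ||N|| > r(N) — characteristic of non-normal nilpotent operators. Indeed N^7 = 0.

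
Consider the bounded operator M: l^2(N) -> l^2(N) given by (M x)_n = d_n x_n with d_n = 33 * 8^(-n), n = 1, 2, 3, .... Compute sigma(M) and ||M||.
sigma(M) = {33 * 8^(-n) : n ≥ 1} ∪ {0}; ||M|| = 33/8

A bounded diagonal operator on l^2 with diagonal entries d_n has spectrum equal to the closure of {d_n : n ≥ 1}: every d_n is an eigenvalue (with eigenvector e_n), so {d_n} ⊂ sigma(M); the spectrum is closed, so its closure is too; and for lambda not in the closure, (M - lambda I) has bounded inverse (the diagonal entries 1/(d_n - lambda) are bounded). For our sequence d_n = 33 * 8^(-n), n = 1, 2, 3, ...:
  - {d_n} = {33 * 8^(-n) : n ≥ 1}; the only limit point is 0
  - closure = {33 * 8^(-n) : n ≥ 1} ∪ {0}
For the norm: a diagonal operator has ||M|| = sup_n |d_n|. Here d_n = 33 * 8^(-n) is positive and decreasing, so sup_n |d_n| = d_1 = 33/8. So ||M|| = 33/8.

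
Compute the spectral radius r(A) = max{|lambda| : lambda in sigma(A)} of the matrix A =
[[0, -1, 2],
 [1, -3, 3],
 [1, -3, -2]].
r(A) ≈ 3.4793

The eigenvalues of A are the roots of its characteristic polynomial. With M = A (coefficients from the trace, the sum of principal 2x2 minors, and det A):
  p(λ) = det(λ I - M) = λ^3 + 5λ^2 + 14λ + 5.
No integer candidate from the rational root theorem (±divisors of 5) is a root, so the roots are irrational. The cubic discriminant is Δ = -2951 < 0, so there is one real root and a complex-conjugate pair. p(-1) = -5 and p(0) = 5 have opposite signs, so a root lies in (-1, 0); Newton's method refines it to λ ≈ -0.413. Dividing out (λ - (-0.413)) leaves approximately λ^2 + 4.587λ + 12.1054. For λ^2 + 4.587λ + 12.1054 the discriminant is -27.3814. It is negative, so the remaining roots are the complex-conjugate pair λ ≈ -2.2935 ± 2.6164i. Their product equals the constant term, so |λ|^2 ≈ 12.1054 and |λ| ≈ 3.4793.
Thus the eigenvalues (to 4 decimals) are -0.413 (modulus 0.413); -2.2935 ± 2.6164i (modulus 3.4793). The spectral radius is the largest modulus: r(A) ≈ 3.4793. (Cross-check: r(A) ≤ ||A||_2 ≈ 4.9384; equality holds whenever A is normal, though it can also hold for some non-normal A.)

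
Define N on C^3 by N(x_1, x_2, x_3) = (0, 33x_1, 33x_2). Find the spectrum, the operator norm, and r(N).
sigma(N) = {0}; ||N|| = 33; r(N) = 0. (N is nilpotent with N^3 = 0.)

On C^3, N is a strictly lower-triangular matrix with 33 on the subdiagonal and zeros elsewhere, so its characteristic polynomial is lambda^3 and every eigenvalue is 0: sigma(N) = {0}. For the operator norm, N e_i = 33e_{i+1} for i = 1, ..., 2 and N e_3 = 0, so the singular values of N are 33 (with multiplicity 2) and 0; hence ||N|| = 33. The spectral radius r(N) = max|lambda| = 0. Note ||N|| > r(N) — characteristic of non-normal nilpotent operators. Indeed N^3 = 0.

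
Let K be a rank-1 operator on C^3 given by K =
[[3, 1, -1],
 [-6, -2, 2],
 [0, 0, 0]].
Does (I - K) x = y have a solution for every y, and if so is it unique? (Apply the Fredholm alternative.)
(I - K) is singular (det(I - K) = 0, i.e. 1 ∈ sigma(K)). (I - K) x = y is solvable iff y ⊥ ker((I - K)^*) = span{(3, 1, -1)}, i.e. iff 3y_1 + y_2 - y_3 = 0. When solvable, the solutions are x = y + c·(1, -2, 0), c arbitrary (ker(I - K) = span{(1, -2, 0)}, dimension 1).

K has rank 1, so it is an outer product K = u v^T: every row of K is a multiple of one row vector. Reading off the entries, u = (1, -2, 0) and v = (3, 1, -1) (row i of K equals u_i·v^T). A rank-one matrix u v^T satisfies K u = u (v·u) and kills the (2)-dimensional subspace v^⊥, so its characteristic polynomial is lambda^2 (lambda - v·u) with v·u = tr K = 1. Hence the eigenvalues of I - K are 1 (multiplicity 2) and 1 - (1) = 0, so det(I - K) = 0. (Direct check: I - K =
[[-2, -1, 1],
 [6, 3, -2],
 [0, 0, 1]]
has determinant 0.) So 1 is an eigenvalue of K and (I - K) is not invertible. The finite-dimensional Fredholm alternative says: either (I - K) is invertible, or ker(I - K) ≠ {0} and then range(I - K) = ker((I - K)^*)^⊥, with dim ker(I - K) = dim ker((I - K)^*). We are in the second case, so we need both kernels. Kernel of I - K: (I - K) u = u - u (v·u) = u - u = 0, so ker(I - K) = span{u} = span{(1, -2, 0)} (it is exactly 1-dimensional because rank(I - K) = 2). Kernel of the adjoint: K is real, so (I - K)^* = I - K^T = I - v u^T, and (I - v u^T) v = v - v (u·v) = 0; hence ker((I - K)^*) = span{v} = span{(3, 1, -1)}. Therefore (I - K) x = y is solvable iff <y, v> = 0, i.e. iff 3y_1 + y_2 - y_3 = 0. When this holds, K y = u (v·y) = 0, so (I - K) y = y and x = y is a particular solution; the full solution set is the line x = y + c·u = y + c·(1, -2, 0), c ∈ C.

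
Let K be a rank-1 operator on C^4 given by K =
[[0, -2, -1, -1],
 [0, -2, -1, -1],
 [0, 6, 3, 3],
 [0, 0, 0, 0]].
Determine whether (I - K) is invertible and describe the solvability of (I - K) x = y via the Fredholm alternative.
(I - K) is singular (det(I - K) = 0, i.e. 1 ∈ sigma(K)). (I - K) x = y is solvable iff y ⊥ ker((I - K)^*) = span{(0, -2, -1, -1)}, i.e. iff -2y_2 - y_3 - y_4 = 0. When solvable, the solutions are x = y + c·(1, 1, -3, 0), c arbitrary (ker(I - K) = span{(1, 1, -3, 0)}, dimension 1).

K has rank 1, so it is an outer product K = u v^T: every row of K is a multiple of one row vector. Reading off the entries, u = (1, 1, -3, 0) and v = (0, -2, -1, -1) (row i of K equals u_i·v^T). A rank-one matrix u v^T satisfies K u = u (v·u) and kills the (3)-dimensional subspace v^⊥, so its characteristic polynomial is lambda^3 (lambda - v·u) with v·u = tr K = 1. Hence the eigenvalues of I - K are 1 (multiplicity 3) and 1 - (1) = 0, so det(I - K) = 0. (Direct check: I - K =
[[1, 2, 1, 1],
 [0, 3, 1, 1],
 [0, -6, -2, -3],
 [0, 0, 0, 1]]
has determinant 0.) So 1 is an eigenvalue of K and (I - K) is not invertible. The finite-dimensional Fredholm alternative says: either (I - K) is invertible, or ker(I - K) ≠ {0} and then range(I - K) = ker((I - K)^*)^⊥, with dim ker(I - K) = dim ker((I - K)^*). We are in the second case, so we need both kernels. Kernel of I - K: (I - K) u = u - u (v·u) = u - u = 0, so ker(I - K) = span{u} = span{(1, 1, -3, 0)} (it is exactly 1-dimensional because rank(I - K) = 3). Kernel of the adjoint: K is real, so (I - K)^* = I - K^T = I - v u^T, and (I - v u^T) v = v - v (u·v) = 0; hence ker((I - K)^*) = span{v} = span{(0, -2, -1, -1)}. Therefore (I - K) x = y is solvable iff <y, v> = 0, i.e. iff -2y_2 - y_3 - y_4 = 0. When this holds, K y = u (v·y) = 0, so (I - K) y = y and x = y is a particular solution; the full solution set is the line x = y + c·u = y + c·(1, 1, -3, 0), c ∈ C.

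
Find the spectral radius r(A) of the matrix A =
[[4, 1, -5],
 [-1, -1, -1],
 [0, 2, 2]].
r(A) ≈ 4.4818

The eigenvalues of A are the roots of its characteristic polynomial. With M = A (coefficients from the trace, the sum of principal 2x2 minors, and det A):
  p(λ) = det(λ I - M) = λ^3 - 5λ^2 + 5λ - 12.
No integer candidate from the rational root theorem (±divisors of 12) is a root, so the roots are irrational. The cubic discriminant is Δ = -4363 < 0, so there is one real root and a complex-conjugate pair. p(4) = -8 and p(5) = 13 have opposite signs, so a root lies in (4, 5); Newton's method refines it to λ ≈ 4.4818. Dividing out (λ - (4.4818)) leaves approximately λ^2 - 0.5182λ + 2.6775. For λ^2 - 0.5182λ + 2.6775 the discriminant is -10.4415. It is negative, so the remaining roots are the complex-conjugate pair λ ≈ 0.2591 ± 1.6157i. Their product equals the constant term, so |λ|^2 ≈ 2.6775 and |λ| ≈ 1.6363.
Thus the eigenvalues (to 4 decimals) are 4.4818 (modulus 4.4818); 0.2591 ± 1.6157i (modulus 1.6363). The spectral radius is the largest modulus: r(A) ≈ 4.4818. (Cross-check: r(A) ≤ ||A||_2 ≈ 6.6187; equality holds whenever A is normal, though it can also hold for some non-normal A.)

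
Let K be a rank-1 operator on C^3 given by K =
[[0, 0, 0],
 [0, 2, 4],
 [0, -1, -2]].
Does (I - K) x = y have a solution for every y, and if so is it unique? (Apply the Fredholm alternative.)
(I - K) is invertible (det(I - K) = 1 ≠ 0), so for every y in C^3 the equation (I - K) x = y has a unique solution.

K has rank 1, so it is an outer product K = u v^T: every row of K is a multiple of one row vector. Reading off the entries, u = (0, -2, 1) and v = (0, -1, -2) (row i of K equals u_i·v^T). A rank-one matrix u v^T satisfies K u = u (v·u) and kills the (2)-dimensional subspace v^⊥, so its characteristic polynomial is lambda^2 (lambda - v·u) with v·u = tr K = 0. Hence the eigenvalues of I - K are 1 (multiplicity 2) and 1 - (0) = 1, so det(I - K) = 1. (Direct check: I - K =
[[1, 0, 0],
 [0, -1, -4],
 [0, 1, 3]]
has determinant 1.) The finite-dimensional Fredholm alternative says: either (I - K) is invertible, or ker(I - K) ≠ {0} and then range(I - K) = ker((I - K)^*)^⊥, with dim ker(I - K) = dim ker((I - K)^*). Since det(I - K) ≠ 0, 1 is not an eigenvalue of K and ker(I - K) = {0}, so we are in the first case: for every y there is a unique x = (I - K)^(-1) y. Explicitly, by the Sherman–Morrison formula, (I - u v^T)^(-1) = I + u v^T/(1 - v·u), i.e. (I - K)^(-1) = I + K.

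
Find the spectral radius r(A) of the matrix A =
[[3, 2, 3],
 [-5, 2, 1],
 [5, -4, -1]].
r(A) ≈ 5.2876

The eigenvalues of A are the roots of its characteristic polynomial. With M = A (coefficients from the trace, the sum of principal 2x2 minors, and det A):
  p(λ) = det(λ I - M) = λ^3 - 4λ^2 - 36.
No integer candidate from the rational root theorem (±divisors of 36) is a root, so the roots are irrational. The cubic discriminant is Δ = -44208 < 0, so there is one real root and a complex-conjugate pair. p(5) = -11 and p(6) = 36 have opposite signs, so a root lies in (5, 6); Newton's method refines it to λ ≈ 5.2876. Dividing out (λ - (5.2876)) leaves approximately λ^2 + 1.2876λ + 6.8084. For λ^2 + 1.2876λ + 6.8084 the discriminant is -25.5755. It is negative, so the remaining roots are the complex-conjugate pair λ ≈ -0.6438 ± 2.5286i. Their product equals the constant term, so |λ|^2 ≈ 6.8084 and |λ| ≈ 2.6093.
Thus the eigenvalues (to 4 decimals) are 5.2876 (modulus 5.2876); -0.6438 ± 2.5286i (modulus 2.6093). The spectral radius is the largest modulus: r(A) ≈ 5.2876. (Cross-check: r(A) ≤ ||A||_2 ≈ 8.4782; equality holds whenever A is normal, though it can also hold for some non-normal A.)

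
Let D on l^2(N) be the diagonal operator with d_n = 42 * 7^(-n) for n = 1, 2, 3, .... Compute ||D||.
||D|| = 6 (attained at n = 1)

For D diagonal, ||D|| = sup_n |d_n|. The sequence d_n = 42 * 7^(-n) is positive and strictly decreasing (ratio 7^(-1) < 1), so the supremum is d_1 = 42/7 = 6. Hence ||D|| = 6.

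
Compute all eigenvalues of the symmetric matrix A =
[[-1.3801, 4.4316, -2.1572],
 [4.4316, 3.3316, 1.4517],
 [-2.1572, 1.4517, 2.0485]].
sigma(A) ≈ {-5, 3, 6}

A is real symmetric, so its spectrum consists of real eigenvalues. Expanding the characteristic polynomial of the displayed matrix gives
  det(λ I - A) = p(λ) = λ^3 + (-4)λ^2 + (-27)λ + (90).
Solving p(λ) = 0 yields eigenvalues ≈ -5, 3, 6. (A is shown rounded to 4 decimals, so these recover the underlying integer eigenvalues to within that precision.)
Verification: the trace of A = 4 equals the sum of eigenvalues 4, and det(A) ≈ -90.0008 matches the eigenvalue product -90.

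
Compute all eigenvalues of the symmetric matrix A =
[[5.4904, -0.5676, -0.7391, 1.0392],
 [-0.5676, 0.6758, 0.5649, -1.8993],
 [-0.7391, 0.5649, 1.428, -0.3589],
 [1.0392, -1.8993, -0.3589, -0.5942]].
sigma(A) ≈ {-2, 1, 2, 6}

A is real symmetric, so its spectrum consists of real eigenvalues. Expanding the characteristic polynomial of the displayed matrix gives
  det(λ I - A) = p(λ) = λ^4 + (-7)λ^3 + (2)λ^2 + (28.0013)λ + (-24).
Solving p(λ) = 0 yields eigenvalues ≈ -2, 1, 2, 6. (A is shown rounded to 4 decimals, so these recover the underlying integer eigenvalues to within that precision.)
Verification: the trace of A = 7 equals the sum of eigenvalues 7, and det(A) ≈ -24.0009 matches the eigenvalue product -24.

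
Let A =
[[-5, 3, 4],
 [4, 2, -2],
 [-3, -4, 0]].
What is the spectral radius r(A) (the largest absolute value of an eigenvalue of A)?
r(A) ≈ 5.6295

The eigenvalues of A are the roots of its characteristic polynomial. With M = A (coefficients from the trace, the sum of principal 2x2 minors, and det A):
  p(λ) = det(λ I - M) = λ^3 + 3λ^2 - 18λ - 18.
No integer candidate from the rational root theorem (±divisors of 18) is a root, so the roots are irrational. The cubic discriminant is Δ = 36936 > 0, so there are three distinct real roots. p(-6) = -18 and p(-5) = 22 have opposite signs, so a root lies in (-6, -5); Newton's method refines it to λ ≈ -5.6295. p(-1) = 2 and p(0) = -18 have opposite signs, so a root lies in (-1, 0); Newton's method refines it to λ ≈ -0.9047. p(3) = -18 and p(4) = 22 have opposite signs, so a root lies in (3, 4); Newton's method refines it to λ ≈ 3.5342. Check (Vieta): the three roots sum to -3, matching tr M = -3.
Thus the eigenvalues (to 4 decimals) are -5.6295 (modulus 5.6295); -0.9047 (modulus 0.9047); 3.5342 (modulus 3.5342). The spectral radius is the largest modulus: r(A) ≈ 5.6295. (Cross-check: r(A) ≤ ||A||_2 ≈ 8.171; equality holds whenever A is normal, though it can also hold for some non-normal A.)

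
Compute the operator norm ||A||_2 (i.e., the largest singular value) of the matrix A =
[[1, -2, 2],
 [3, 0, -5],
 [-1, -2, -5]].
||A||_2 ≈ 7.4943 (= sqrt(largest eigenvalue of A^T A))

||A||_2 = sigma_max(A) = sqrt(lambda_max(A^T A)). Form the symmetric matrix M = A^T A =
[[11, 0, -8],
 [0, 8, 6],
 [-8, 6, 54]].
Its characteristic polynomial (trace, sum of principal 2x2 minors, determinant of M give the coefficients) is
  p(λ) = det(λ I - M) = λ^3 - 73λ^2 + 1014λ - 3844.
No integer candidate from the rational root theorem (±divisors of 3844) is a root, so the roots are irrational. The cubic discriminant is Δ = 50137268 > 0, so there are three distinct real roots. p(6) = -172 and p(7) = 20 have opposite signs, so a root lies in (6, 7); Newton's method refines it to λ ≈ 6.8631. p(9) = 98 and p(10) = -4 have opposite signs, so a root lies in (9, 10); Newton's method refines it to λ ≈ 9.9724. p(56) = -372 and p(57) = 1970 have opposite signs, so a root lies in (56, 57); Newton's method refines it to λ ≈ 56.1645. Check (Vieta): the three roots sum to 73, matching tr M = 73.
So the eigenvalues of A^T A are ≈ 6.8631, 9.9724, 56.1645 (all ≥ 0, as they must be for A^T A). The largest is λ_max ≈ 56.1645, hence ||A||_2 = sqrt(λ_max) ≈ 7.4943.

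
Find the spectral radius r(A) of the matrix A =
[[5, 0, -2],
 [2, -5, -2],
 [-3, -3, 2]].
r(A) = (1 + sqrt(153))/2 ≈ 6.6847

The eigenvalues of A are the roots of its characteristic polynomial. With M = A (coefficients from the trace, the sum of principal 2x2 minors, and det A):
  p(λ) = det(λ I - M) = λ^3 - 2λ^2 - 37λ + 38.
By the rational root theorem any rational root is an integer divisor of 38. Testing λ = 1: p(1) = 1 - 2 - 37 + 38 = 0, so λ = 1 is a root. Dividing out (λ - 1) leaves p(λ) = (λ - 1)(λ^2 - λ - 38). For λ^2 - λ - 38 the discriminant is 153. It is nonnegative but not a perfect square, so the roots are real and irrational: λ = (1 ± sqrt(153))/2 ≈ 6.6847, -5.6847.
Thus the eigenvalues (to 4 decimals) are 6.6847 (modulus 6.6847); -5.6847 (modulus 5.6847); 1 (modulus 1). The spectral radius is the largest modulus: r(A) = (1 + sqrt(153))/2 ≈ 6.6847. (Cross-check: r(A) ≤ ||A||_2 ≈ 7.0261; equality holds whenever A is normal, though it can also hold for some non-normal A.)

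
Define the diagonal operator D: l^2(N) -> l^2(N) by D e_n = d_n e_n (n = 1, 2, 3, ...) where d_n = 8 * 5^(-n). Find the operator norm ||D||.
||D|| = 8/5 (attained at n = 1)

For D diagonal, ||D|| = sup_n |d_n|. The sequence d_n = 8 * 5^(-n) is positive and strictly decreasing (ratio 5^(-1) < 1), so the supremum is d_1 = 8/5. Hence ||D|| = 8/5.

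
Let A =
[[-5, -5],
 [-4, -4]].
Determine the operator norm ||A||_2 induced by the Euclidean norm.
||A||_2 = sqrt(82) ≈ 9.0554 (= sqrt(largest eigenvalue of A^T A))

||A||_2 = sigma_max(A) = sqrt(lambda_max(A^T A)). Form the symmetric matrix M = A^T A =
[[41, 41],
 [41, 41]].
Its characteristic polynomial (trace, determinant of M give the coefficients) is
  p(λ) = det(λ I - M) = λ^2 - 82λ.
For λ^2 - 82λ the discriminant is 6724. It is a perfect square (82^2), so the roots are rational: λ = (82 ± 82)/2 = 82, 0.
So the eigenvalues of A^T A are ≈ 0, 82 (all ≥ 0, as they must be for A^T A). The largest is λ_max = 82, hence ||A||_2 = sqrt(λ_max) = sqrt(82) ≈ 9.0554.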